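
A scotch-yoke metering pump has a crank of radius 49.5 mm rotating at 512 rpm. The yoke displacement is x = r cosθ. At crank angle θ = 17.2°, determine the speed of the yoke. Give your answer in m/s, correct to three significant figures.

ω = 53.62 rad/s (from 512 rpm).
x = r cosθ ⇒ ẋ = −rω sinθ.
|v| = rω|sinθ| = 0.0495·53.62·|sin 17.2°| = 0.78481 m/s.

0.785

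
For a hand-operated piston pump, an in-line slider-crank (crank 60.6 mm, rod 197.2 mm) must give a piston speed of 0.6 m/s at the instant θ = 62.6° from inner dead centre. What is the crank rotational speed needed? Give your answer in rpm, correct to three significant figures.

92.8

For an in-line slider-crank, |v_piston| = rω|sinθ|·[1 + r cosθ/√(L² − r² sin²θ)].
With r = 0.0606 m, L = 0.1972 m, θ = 62.6°: the bracketed kinematic factor |dx/dθ| = 0.06171 m.
ω = v/|dx/dθ| = 0.6/0.06171 = 9.7229 rad/s.
N = 60ω/(2π) = 92.846 rpm.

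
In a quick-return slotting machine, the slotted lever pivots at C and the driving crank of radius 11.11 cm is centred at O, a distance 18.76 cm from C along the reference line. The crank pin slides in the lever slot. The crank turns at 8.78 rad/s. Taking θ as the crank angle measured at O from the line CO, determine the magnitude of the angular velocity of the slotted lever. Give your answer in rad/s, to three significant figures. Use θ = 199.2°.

ω = 8.78 rad/s
Crank pin A relative to C: A = (d + r cosθ, r sinθ); lever angle φ = atan2(r sinθ, d + r cosθ).
Differentiating tanφ: φ̇ = rω(d cosθ + r)/(d² + r² + 2dr cosθ).
d² + r² + 2dr cosθ = |CA|² = 0.00817091 m²;  d cosθ + r = -0.066065 m.
|ω_lever| = |0.1111·8.78·-0.066065| / 0.00817091 = 7.887 rad/s.

7.89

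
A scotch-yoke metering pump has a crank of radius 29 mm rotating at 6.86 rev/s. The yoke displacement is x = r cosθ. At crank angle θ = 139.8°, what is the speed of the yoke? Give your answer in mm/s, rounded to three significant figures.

807

ω = 43.1 rad/s (from 6.86 rev/s).
x = r cosθ ⇒ ẋ = −rω sinθ.
|v| = rω|sinθ| = 0.029·43.1·|sin 139.8°| = 0.80681 m/s = 806.81 mm/s.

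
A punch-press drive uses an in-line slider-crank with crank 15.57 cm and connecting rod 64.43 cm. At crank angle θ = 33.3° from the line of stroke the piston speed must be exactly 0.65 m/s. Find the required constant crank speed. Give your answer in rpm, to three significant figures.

60.3

For an in-line slider-crank, |v_piston| = rω|sinθ|·[1 + r cosθ/√(L² − r² sin²θ)].
With r = 0.1557 m, L = 0.6443 m, θ = 33.3°: the bracketed kinematic factor |dx/dθ| = 0.1029 m.
ω = v/|dx/dθ| = 0.65/0.1029 = 6.3167 rad/s.
N = 60ω/(2π) = 60.32 rpm.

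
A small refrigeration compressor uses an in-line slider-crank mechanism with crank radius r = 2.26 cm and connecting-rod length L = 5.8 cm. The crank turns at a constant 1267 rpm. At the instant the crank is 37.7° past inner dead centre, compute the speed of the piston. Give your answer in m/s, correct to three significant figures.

2.42

ω = 2π·1267/60 = 132.7 rad/s
For an in-line slider-crank, x = r cosθ + √(L² − r² sin²θ), so v = −rω sinθ·[1 + r cosθ/√(L² − r² sin²θ)].
With r = 0.0226 m, L = 0.058 m, θ = 37.7°: √(L² − r² sin²θ) = 0.056329 m.
v = −0.0226·132.7·0.61153·[1 + 0.0226·0.79122/0.056329] = -2.4158 m/s.
|v| = 2.4158 m/s.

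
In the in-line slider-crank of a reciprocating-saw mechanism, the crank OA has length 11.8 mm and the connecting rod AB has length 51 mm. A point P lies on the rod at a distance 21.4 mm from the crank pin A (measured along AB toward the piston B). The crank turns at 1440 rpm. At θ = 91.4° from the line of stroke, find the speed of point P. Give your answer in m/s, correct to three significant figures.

1.77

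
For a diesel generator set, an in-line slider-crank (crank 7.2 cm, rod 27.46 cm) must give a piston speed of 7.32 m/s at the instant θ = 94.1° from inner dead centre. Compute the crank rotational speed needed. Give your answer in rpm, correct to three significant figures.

For an in-line slider-crank, |v_piston| = rω|sinθ|·[1 + r cosθ/√(L² − r² sin²θ)].
With r = 0.072 m, L = 0.2746 m, θ = 94.1°: the bracketed kinematic factor |dx/dθ| = 0.070421 m.
ω = v/|dx/dθ| = 7.32/0.070421 = 103.95 rad/s.
N = 60ω/(2π) = 992.62 rpm.

993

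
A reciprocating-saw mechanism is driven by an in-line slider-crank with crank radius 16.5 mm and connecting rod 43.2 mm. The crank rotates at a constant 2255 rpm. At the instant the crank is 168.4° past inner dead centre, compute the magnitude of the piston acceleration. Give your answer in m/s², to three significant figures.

ω = 2π·2255/60 = 236.1 rad/s
x(θ) = r cosθ + √(L² − r² sin²θ); with ω constant, a = ω²·d²x/dθ².
d²x/dθ² = −r cosθ − r²(cos2θ)/√u − r⁴ sin²2θ/(4u^{3/2}),  u = L² − r² sin²θ = 0.00185523 m².
Substituting r = 0.0165 m, L = 0.0432 m, θ = 168.4°: d²x/dθ² = +0.010317 m.
a = ω²·d²x/dθ² = (236.1)²·(+0.010317) = +575.33 m/s²;  |a| = 575.33 m/s².

575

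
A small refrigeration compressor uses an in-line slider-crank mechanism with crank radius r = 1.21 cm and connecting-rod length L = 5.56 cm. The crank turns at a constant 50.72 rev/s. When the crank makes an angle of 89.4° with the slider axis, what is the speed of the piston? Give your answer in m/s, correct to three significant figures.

3.86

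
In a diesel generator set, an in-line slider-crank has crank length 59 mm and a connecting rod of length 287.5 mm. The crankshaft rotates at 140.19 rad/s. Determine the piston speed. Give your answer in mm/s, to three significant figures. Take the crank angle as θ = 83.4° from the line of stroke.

8410

ω = 140.2 rad/s
For an in-line slider-crank, x = r cosθ + √(L² − r² sin²θ), so v = −rω sinθ·[1 + r cosθ/√(L² − r² sin²θ)].
With r = 0.059 m, L = 0.2875 m, θ = 83.4°: √(L² − r² sin²θ) = 0.28146 m.
v = −0.059·140.2·0.99337·[1 + 0.059·0.11494/0.28146] = -8.4144 m/s.
|v| = 8.4144 m/s = 8414.4 mm/s.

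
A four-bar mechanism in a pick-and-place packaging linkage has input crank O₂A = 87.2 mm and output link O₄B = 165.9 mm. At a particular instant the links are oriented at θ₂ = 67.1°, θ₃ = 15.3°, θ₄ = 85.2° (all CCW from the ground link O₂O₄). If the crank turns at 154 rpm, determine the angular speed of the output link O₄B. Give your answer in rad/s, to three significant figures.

7.09

ω₂ = 16.13 rad/s (from 154 rpm).
Differentiating the loop-closure r₂e^{iθ₂}+r₃e^{iθ₃}=r₁+r₄e^{iθ₄} gives r₂ω₂e^{iθ₂}+r₃ω₃e^{iθ₃}=r₄ω₄e^{iθ₄}.
Eliminating the other unknown: ω₄ = r₂ω₂ sin(θ₂−θ₃) / [r₄ sin(θ₄−θ₃)].
Numerator sine = +0.78586; denominator sine = +0.93909.
Result = 0.0872·16.13·(+0.78586) / (0.1659·(+0.93909)) = +7.0934 rad/s; magnitude 7.0934 rad/s.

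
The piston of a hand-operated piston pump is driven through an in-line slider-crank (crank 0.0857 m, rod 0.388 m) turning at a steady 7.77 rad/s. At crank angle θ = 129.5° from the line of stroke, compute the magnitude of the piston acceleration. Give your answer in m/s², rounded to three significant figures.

3.50

ω = 7.77 rad/s
x(θ) = r cosθ + √(L² − r² sin²θ); with ω constant, a = ω²·d²x/dθ².
d²x/dθ² = −r cosθ − r²(cos2θ)/√u − r⁴ sin²2θ/(4u^{3/2}),  u = L² − r² sin²θ = 0.146171 m².
Substituting r = 0.0857 m, L = 0.388 m, θ = 129.5°: d²x/dθ² = +0.057945 m.
a = ω²·d²x/dθ² = (7.77)²·(+0.057945) = +3.4983 m/s²;  |a| = 3.4983 m/s².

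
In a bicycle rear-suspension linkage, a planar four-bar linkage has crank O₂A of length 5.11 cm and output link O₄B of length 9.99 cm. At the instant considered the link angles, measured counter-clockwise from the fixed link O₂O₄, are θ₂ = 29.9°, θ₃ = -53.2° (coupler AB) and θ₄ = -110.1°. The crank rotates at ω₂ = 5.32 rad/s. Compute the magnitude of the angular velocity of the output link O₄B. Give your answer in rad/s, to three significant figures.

3.22

ω₂ = 5.32 rad/s
Differentiating the loop-closure r₂e^{iθ₂}+r₃e^{iθ₃}=r₁+r₄e^{iθ₄} gives r₂ω₂e^{iθ₂}+r₃ω₃e^{iθ₃}=r₄ω₄e^{iθ₄}.
Eliminating the other unknown: ω₄ = r₂ω₂ sin(θ₂−θ₃) / [r₄ sin(θ₄−θ₃)].
Numerator sine = +0.99276; denominator sine = -0.83772.
Result = 0.0511·5.32·(+0.99276) / (0.0999·(-0.83772)) = -3.2249 rad/s; magnitude 3.2249 rad/s.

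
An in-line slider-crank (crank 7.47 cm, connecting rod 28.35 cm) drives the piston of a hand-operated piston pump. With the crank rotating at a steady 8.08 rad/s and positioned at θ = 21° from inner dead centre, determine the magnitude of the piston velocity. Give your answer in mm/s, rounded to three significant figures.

ω = 8.08 rad/s
For an in-line slider-crank, x = r cosθ + √(L² − r² sin²θ), so v = −rω sinθ·[1 + r cosθ/√(L² − r² sin²θ)].
With r = 0.0747 m, L = 0.2835 m, θ = 21°: √(L² − r² sin²θ) = 0.28223 m.
v = −0.0747·8.08·0.35837·[1 + 0.0747·0.93358/0.28223] = -0.26975 m/s.
|v| = 0.26975 m/s = 269.75 mm/s.

270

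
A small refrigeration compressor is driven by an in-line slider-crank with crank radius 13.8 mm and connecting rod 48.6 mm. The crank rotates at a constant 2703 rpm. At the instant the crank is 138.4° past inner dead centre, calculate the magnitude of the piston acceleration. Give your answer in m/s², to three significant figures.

782

ω = 2π·2703/60 = 283.1 rad/s
x(θ) = r cosθ + √(L² − r² sin²θ); with ω constant, a = ω²·d²x/dθ².
d²x/dθ² = −r cosθ − r²(cos2θ)/√u − r⁴ sin²2θ/(4u^{3/2}),  u = L² − r² sin²θ = 0.00227801 m².
Substituting r = 0.0138 m, L = 0.0486 m, θ = 138.4°: d²x/dθ² = +0.009765 m.
a = ω²·d²x/dθ² = (283.1)²·(+0.009765) = +782.38 m/s²;  |a| = 782.38 m/s².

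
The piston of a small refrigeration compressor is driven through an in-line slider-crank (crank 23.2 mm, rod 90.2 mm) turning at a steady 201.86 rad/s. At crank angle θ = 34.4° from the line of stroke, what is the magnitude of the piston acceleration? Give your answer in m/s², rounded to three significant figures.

ω = 201.9 rad/s
x(θ) = r cosθ + √(L² − r² sin²θ); with ω constant, a = ω²·d²x/dθ².
d²x/dθ² = −r cosθ − r²(cos2θ)/√u − r⁴ sin²2θ/(4u^{3/2}),  u = L² − r² sin²θ = 0.00796424 m².
Substituting r = 0.0232 m, L = 0.0902 m, θ = 34.4°: d²x/dθ² = -0.021412 m.
a = ω²·d²x/dθ² = (201.9)²·(-0.021412) = -872.49 m/s²;  |a| = 872.49 m/s².

872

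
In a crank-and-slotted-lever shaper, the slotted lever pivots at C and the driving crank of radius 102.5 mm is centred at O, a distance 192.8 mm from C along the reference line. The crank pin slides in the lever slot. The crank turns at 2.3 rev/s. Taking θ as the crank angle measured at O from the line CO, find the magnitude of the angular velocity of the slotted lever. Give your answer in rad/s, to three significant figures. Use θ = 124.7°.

0.427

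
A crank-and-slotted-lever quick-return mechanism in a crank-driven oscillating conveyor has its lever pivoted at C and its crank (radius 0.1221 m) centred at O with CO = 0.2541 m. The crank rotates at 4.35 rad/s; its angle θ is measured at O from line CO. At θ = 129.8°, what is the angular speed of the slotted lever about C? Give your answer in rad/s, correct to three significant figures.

0.542

ω = 4.35 rad/s
Crank pin A relative to C: A = (d + r cosθ, r sinθ); lever angle φ = atan2(r sinθ, d + r cosθ).
Differentiating tanφ: φ̇ = rω(d cosθ + r)/(d² + r² + 2dr cosθ).
d² + r² + 2dr cosθ = |CA|² = 0.0397556 m²;  d cosθ + r = -0.040552 m.
|ω_lever| = |0.1221·4.35·-0.040552| / 0.0397556 = 0.54177 rad/s.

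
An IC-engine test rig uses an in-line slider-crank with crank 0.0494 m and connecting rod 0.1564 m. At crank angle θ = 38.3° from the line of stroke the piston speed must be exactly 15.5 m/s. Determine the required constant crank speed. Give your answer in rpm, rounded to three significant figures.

3860

For an in-line slider-crank, |v_piston| = rω|sinθ|·[1 + r cosθ/√(L² − r² sin²θ)].
With r = 0.0494 m, L = 0.1564 m, θ = 38.3°: the bracketed kinematic factor |dx/dθ| = 0.038356 m.
ω = v/|dx/dθ| = 15.5/0.038356 = 404.11 rad/s.
N = 60ω/(2π) = 3858.9 rpm.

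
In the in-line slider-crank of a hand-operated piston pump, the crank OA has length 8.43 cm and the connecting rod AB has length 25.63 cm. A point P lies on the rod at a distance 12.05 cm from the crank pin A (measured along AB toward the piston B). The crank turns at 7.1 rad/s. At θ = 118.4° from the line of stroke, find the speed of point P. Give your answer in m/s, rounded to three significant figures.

0.509

ω = 7.1 rad/s.  Crank-pin speed |V_A| = rω = 0.59853 m/s, perpendicular to OA.
Rod angle: sinφ = −(r/L) sinθ ⇒ φ = -16.818°; ω_rod = −rω cosθ/√(L²−r²sin²θ) = +1.1603 rad/s.
V_P = V_A + ω_rod × AP, with AP = 0.1205 m along the rod.
Components: V_Px = −rω sinθ − a·ω_rod·sinφ = -0.48604 m/s;  V_Py = rω cosθ + a·ω_rod·cosφ = -0.15083 m/s.
|V_P| = √(V_Px² + V_Py²) = 0.50891 m/s.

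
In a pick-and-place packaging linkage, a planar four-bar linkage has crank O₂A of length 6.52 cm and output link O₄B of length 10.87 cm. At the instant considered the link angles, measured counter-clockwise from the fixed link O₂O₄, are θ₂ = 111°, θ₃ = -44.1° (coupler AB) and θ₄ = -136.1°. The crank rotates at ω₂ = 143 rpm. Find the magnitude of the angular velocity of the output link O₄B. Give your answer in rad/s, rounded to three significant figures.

ω₂ = 14.97 rad/s (from 143 rpm).
Differentiating the loop-closure r₂e^{iθ₂}+r₃e^{iθ₃}=r₁+r₄e^{iθ₄} gives r₂ω₂e^{iθ₂}+r₃ω₃e^{iθ₃}=r₄ω₄e^{iθ₄}.
Eliminating the other unknown: ω₄ = r₂ω₂ sin(θ₂−θ₃) / [r₄ sin(θ₄−θ₃)].
Numerator sine = +0.42104; denominator sine = -0.99939.
Result = 0.0652·14.97·(+0.42104) / (0.1087·(-0.99939)) = -3.7841 rad/s; magnitude 3.7841 rad/s.

3.78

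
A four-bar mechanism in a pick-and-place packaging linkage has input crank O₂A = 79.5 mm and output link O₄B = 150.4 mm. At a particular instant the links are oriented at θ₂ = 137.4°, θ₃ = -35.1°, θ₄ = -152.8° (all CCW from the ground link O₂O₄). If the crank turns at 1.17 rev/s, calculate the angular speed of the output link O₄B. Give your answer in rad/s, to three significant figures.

0.573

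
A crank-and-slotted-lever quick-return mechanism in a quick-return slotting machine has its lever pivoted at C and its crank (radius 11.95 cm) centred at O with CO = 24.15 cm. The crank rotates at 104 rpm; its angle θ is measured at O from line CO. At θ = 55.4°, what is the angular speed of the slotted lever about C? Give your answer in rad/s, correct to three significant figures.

3.17

ω = 10.89 rad/s (from 104 rpm).
Crank pin A relative to C: A = (d + r cosθ, r sinθ); lever angle φ = atan2(r sinθ, d + r cosθ).
Differentiating tanφ: φ̇ = rω(d cosθ + r)/(d² + r² + 2dr cosθ).
d² + r² + 2dr cosθ = |CA|² = 0.105378 m²;  d cosθ + r = +0.25663 m.
|ω_lever| = |0.1195·10.89·+0.25663| / 0.105378 = 3.1695 rad/s.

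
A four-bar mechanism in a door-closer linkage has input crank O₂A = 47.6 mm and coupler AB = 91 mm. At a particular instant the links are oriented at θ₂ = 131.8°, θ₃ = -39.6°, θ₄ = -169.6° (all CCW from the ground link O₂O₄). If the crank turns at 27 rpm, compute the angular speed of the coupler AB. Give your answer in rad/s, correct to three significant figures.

1.65

ω₂ = 2.827 rad/s (from 27 rpm).
Differentiating the loop-closure r₂e^{iθ₂}+r₃e^{iθ₃}=r₁+r₄e^{iθ₄} gives r₂ω₂e^{iθ₂}+r₃ω₃e^{iθ₃}=r₄ω₄e^{iθ₄}.
Eliminating the other unknown: ω₃ = r₂ω₂ sin(θ₄−θ₂) / [r₃ sin(θ₃−θ₄)].
Numerator sine = +0.85355; denominator sine = +0.76604.
Result = 0.0476·2.827·(+0.85355) / (0.091·(+0.76604)) = +1.6479 rad/s; magnitude 1.6479 rad/s.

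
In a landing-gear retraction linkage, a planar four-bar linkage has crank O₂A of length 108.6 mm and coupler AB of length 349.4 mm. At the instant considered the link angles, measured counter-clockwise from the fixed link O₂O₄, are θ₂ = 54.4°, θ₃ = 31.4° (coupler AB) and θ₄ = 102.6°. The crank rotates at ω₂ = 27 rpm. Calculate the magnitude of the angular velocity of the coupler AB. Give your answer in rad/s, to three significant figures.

0.692

ω₂ = 2.827 rad/s (from 27 rpm).
Differentiating the loop-closure r₂e^{iθ₂}+r₃e^{iθ₃}=r₁+r₄e^{iθ₄} gives r₂ω₂e^{iθ₂}+r₃ω₃e^{iθ₃}=r₄ω₄e^{iθ₄}.
Eliminating the other unknown: ω₃ = r₂ω₂ sin(θ₄−θ₂) / [r₃ sin(θ₃−θ₄)].
Numerator sine = +0.74548; denominator sine = -0.94665.
Result = 0.1086·2.827·(+0.74548) / (0.3494·(-0.94665)) = -0.69206 rad/s; magnitude 0.69206 rad/s.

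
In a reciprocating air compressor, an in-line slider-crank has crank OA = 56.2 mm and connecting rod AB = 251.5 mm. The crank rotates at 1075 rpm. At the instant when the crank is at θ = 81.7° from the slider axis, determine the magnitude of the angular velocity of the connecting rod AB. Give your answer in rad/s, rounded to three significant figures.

ω = 112.6 rad/s (converted from 1075 rpm).
The rod makes angle φ with the slider axis where L sinφ = r sinθ; differentiating, L cosφ·φ̇ = r ω cosθ.
L cosφ = √(L² − r² sin²θ) = 0.24527 m.
|ω_rod| = r ω |cosθ| / √(L² − r² sin²θ) = 0.0562·112.6·0.14436/0.24527 = 3.7235 rad/s.

3.72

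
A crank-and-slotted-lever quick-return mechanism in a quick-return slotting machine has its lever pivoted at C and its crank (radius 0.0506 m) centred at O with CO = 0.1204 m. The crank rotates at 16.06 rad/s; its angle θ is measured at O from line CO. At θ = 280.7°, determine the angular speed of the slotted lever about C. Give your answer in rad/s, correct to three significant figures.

ω = 16.06 rad/s
Crank pin A relative to C: A = (d + r cosθ, r sinθ); lever angle φ = atan2(r sinθ, d + r cosθ).
Differentiating tanφ: φ̇ = rω(d cosθ + r)/(d² + r² + 2dr cosθ).
d² + r² + 2dr cosθ = |CA|² = 0.0193188 m²;  d cosθ + r = +0.072954 m.
|ω_lever| = |0.0506·16.06·+0.072954| / 0.0193188 = 3.0688 rad/s.

3.07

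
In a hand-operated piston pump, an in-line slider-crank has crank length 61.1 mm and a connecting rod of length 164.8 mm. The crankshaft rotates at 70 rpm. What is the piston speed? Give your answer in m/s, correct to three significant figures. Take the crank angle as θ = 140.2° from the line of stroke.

ω = 2π·70/60 = 7.33 rad/s
For an in-line slider-crank, x = r cosθ + √(L² − r² sin²θ), so v = −rω sinθ·[1 + r cosθ/√(L² − r² sin²θ)].
With r = 0.0611 m, L = 0.1648 m, θ = 140.2°: √(L² − r² sin²θ) = 0.16009 m.
v = −0.0611·7.33·0.64011·[1 + 0.0611·-0.76828/0.16009] = -0.20263 m/s.
|v| = 0.20263 m/s.

0.203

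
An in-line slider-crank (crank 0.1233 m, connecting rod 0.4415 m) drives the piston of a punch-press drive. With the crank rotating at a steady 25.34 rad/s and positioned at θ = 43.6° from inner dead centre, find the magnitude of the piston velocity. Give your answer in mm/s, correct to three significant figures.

2600

ω = 25.34 rad/s
For an in-line slider-crank, x = r cosθ + √(L² − r² sin²θ), so v = −rω sinθ·[1 + r cosθ/√(L² − r² sin²θ)].
With r = 0.1233 m, L = 0.4415 m, θ = 43.6°: √(L² − r² sin²θ) = 0.43323 m.
v = −0.1233·25.34·0.68962·[1 + 0.1233·0.72417/0.43323] = -2.5987 m/s.
|v| = 2.5987 m/s = 2598.7 mm/s.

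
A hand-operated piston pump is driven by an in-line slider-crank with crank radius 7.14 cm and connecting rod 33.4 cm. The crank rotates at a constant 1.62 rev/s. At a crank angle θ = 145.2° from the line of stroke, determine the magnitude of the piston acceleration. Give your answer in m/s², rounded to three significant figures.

5.50

ω = 2π·1.62 = 10.18 rad/s
x(θ) = r cosθ + √(L² − r² sin²θ); with ω constant, a = ω²·d²x/dθ².
d²x/dθ² = −r cosθ − r²(cos2θ)/√u − r⁴ sin²2θ/(4u^{3/2}),  u = L² − r² sin²θ = 0.109896 m².
Substituting r = 0.0714 m, L = 0.334 m, θ = 145.2°: d²x/dθ² = +0.053113 m.
a = ω²·d²x/dθ² = (10.18)²·(+0.053113) = +5.5029 m/s²;  |a| = 5.5029 m/s².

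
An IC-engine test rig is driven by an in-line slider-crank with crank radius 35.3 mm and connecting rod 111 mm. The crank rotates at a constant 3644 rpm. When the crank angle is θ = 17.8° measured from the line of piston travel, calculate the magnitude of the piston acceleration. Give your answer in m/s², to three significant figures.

ω = 2π·3644/60 = 381.6 rad/s
x(θ) = r cosθ + √(L² − r² sin²θ); with ω constant, a = ω²·d²x/dθ².
d²x/dθ² = −r cosθ − r²(cos2θ)/√u − r⁴ sin²2θ/(4u^{3/2}),  u = L² − r² sin²θ = 0.0122046 m².
Substituting r = 0.0353 m, L = 0.111 m, θ = 17.8°: d²x/dθ² = -0.042879 m.
a = ω²·d²x/dθ² = (381.6)²·(-0.042879) = -6243.9 m/s²;  |a| = 6243.9 m/s².

6240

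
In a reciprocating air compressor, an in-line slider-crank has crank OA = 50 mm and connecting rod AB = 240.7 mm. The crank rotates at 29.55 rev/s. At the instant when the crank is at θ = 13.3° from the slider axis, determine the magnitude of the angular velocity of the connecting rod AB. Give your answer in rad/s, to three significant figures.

37.6

ω = 185.7 rad/s (converted from 29.55 rev/s).
The rod makes angle φ with the slider axis where L sinφ = r sinθ; differentiating, L cosφ·φ̇ = r ω cosθ.
L cosφ = √(L² − r² sin²θ) = 0.24043 m.
|ω_rod| = r ω |cosθ| / √(L² − r² sin²θ) = 0.05·185.7·0.97318/0.24043 = 37.577 rad/s.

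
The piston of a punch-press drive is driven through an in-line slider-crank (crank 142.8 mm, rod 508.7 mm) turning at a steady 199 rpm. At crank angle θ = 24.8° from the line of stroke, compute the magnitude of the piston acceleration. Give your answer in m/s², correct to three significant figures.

ω = 2π·199/60 = 20.84 rad/s
x(θ) = r cosθ + √(L² − r² sin²θ); with ω constant, a = ω²·d²x/dθ².
d²x/dθ² = −r cosθ − r²(cos2θ)/√u − r⁴ sin²2θ/(4u^{3/2}),  u = L² − r² sin²θ = 0.255188 m².
Substituting r = 0.1428 m, L = 0.5087 m, θ = 24.8°: d²x/dθ² = -0.15626 m.
a = ω²·d²x/dθ² = (20.84)²·(-0.15626) = -67.86 m/s²;  |a| = 67.86 m/s².

67.9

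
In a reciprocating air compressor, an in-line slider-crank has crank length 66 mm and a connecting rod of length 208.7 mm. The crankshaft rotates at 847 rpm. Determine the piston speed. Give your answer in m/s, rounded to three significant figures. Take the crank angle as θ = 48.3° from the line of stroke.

ω = 2π·847/60 = 88.7 rad/s
For an in-line slider-crank, x = r cosθ + √(L² − r² sin²θ), so v = −rω sinθ·[1 + r cosθ/√(L² − r² sin²θ)].
With r = 0.066 m, L = 0.2087 m, θ = 48.3°: √(L² − r² sin²θ) = 0.2028 m.
v = −0.066·88.7·0.74664·[1 + 0.066·0.66523/0.2028] = -5.3171 m/s.
|v| = 5.3171 m/s.

5.32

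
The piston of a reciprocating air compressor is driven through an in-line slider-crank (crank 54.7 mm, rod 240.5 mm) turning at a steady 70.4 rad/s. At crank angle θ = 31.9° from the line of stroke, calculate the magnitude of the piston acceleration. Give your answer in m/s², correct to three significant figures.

258

ω = 70.4 rad/s
x(θ) = r cosθ + √(L² − r² sin²θ); with ω constant, a = ω²·d²x/dθ².
d²x/dθ² = −r cosθ − r²(cos2θ)/√u − r⁴ sin²2θ/(4u^{3/2}),  u = L² − r² sin²θ = 0.0570047 m².
Substituting r = 0.0547 m, L = 0.2405 m, θ = 31.9°: d²x/dθ² = -0.052104 m.
a = ω²·d²x/dθ² = (70.4)²·(-0.052104) = -258.24 m/s²;  |a| = 258.24 m/s².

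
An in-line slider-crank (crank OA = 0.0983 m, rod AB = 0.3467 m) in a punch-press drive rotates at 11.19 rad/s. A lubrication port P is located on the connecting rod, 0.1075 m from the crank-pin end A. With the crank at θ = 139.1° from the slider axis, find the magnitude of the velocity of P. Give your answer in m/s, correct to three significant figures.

0.883

ω = 11.19 rad/s.  Crank-pin speed |V_A| = rω = 1.1 m/s, perpendicular to OA.
Rod angle: sinφ = −(r/L) sinθ ⇒ φ = -10.698°; ω_rod = −rω cosθ/√(L²−r²sin²θ) = +2.4405 rad/s.
V_P = V_A + ω_rod × AP, with AP = 0.1075 m along the rod.
Components: V_Px = −rω sinθ − a·ω_rod·sinφ = -0.6715 m/s;  V_Py = rω cosθ + a·ω_rod·cosφ = -0.57363 m/s.
|V_P| = √(V_Px² + V_Py²) = 0.88315 m/s.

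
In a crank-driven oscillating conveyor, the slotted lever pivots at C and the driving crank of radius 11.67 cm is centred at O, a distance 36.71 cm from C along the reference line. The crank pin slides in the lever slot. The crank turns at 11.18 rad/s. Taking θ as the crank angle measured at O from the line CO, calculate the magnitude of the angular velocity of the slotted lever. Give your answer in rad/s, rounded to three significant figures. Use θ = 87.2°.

ω = 11.18 rad/s
Crank pin A relative to C: A = (d + r cosθ, r sinθ); lever angle φ = atan2(r sinθ, d + r cosθ).
Differentiating tanφ: φ̇ = rω(d cosθ + r)/(d² + r² + 2dr cosθ).
d² + r² + 2dr cosθ = |CA|² = 0.152567 m²;  d cosθ + r = +0.13463 m.
|ω_lever| = |0.1167·11.18·+0.13463| / 0.152567 = 1.1513 rad/s.

1.15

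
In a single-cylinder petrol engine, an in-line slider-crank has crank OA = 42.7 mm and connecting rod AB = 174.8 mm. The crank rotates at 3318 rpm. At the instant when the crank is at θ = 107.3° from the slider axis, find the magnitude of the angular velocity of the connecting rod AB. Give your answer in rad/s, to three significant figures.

26.0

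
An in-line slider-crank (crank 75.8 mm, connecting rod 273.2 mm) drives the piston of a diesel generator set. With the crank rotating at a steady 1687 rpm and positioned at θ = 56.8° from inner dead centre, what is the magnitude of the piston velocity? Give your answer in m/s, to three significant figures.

ω = 2π·1687/60 = 176.7 rad/s
For an in-line slider-crank, x = r cosθ + √(L² − r² sin²θ), so v = −rω sinθ·[1 + r cosθ/√(L² − r² sin²θ)].
With r = 0.0758 m, L = 0.2732 m, θ = 56.8°: √(L² − r² sin²θ) = 0.26574 m.
v = −0.0758·176.7·0.83676·[1 + 0.0758·0.54756/0.26574] = -12.955 m/s.
|v| = 12.955 m/s.

13.0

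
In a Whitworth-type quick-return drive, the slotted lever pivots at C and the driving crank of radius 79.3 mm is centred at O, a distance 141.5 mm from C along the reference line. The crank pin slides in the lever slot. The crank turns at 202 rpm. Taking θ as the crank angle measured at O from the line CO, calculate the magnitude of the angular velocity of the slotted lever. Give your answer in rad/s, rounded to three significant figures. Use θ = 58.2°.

ω = 21.15 rad/s (from 202 rpm).
Crank pin A relative to C: A = (d + r cosθ, r sinθ); lever angle φ = atan2(r sinθ, d + r cosθ).
Differentiating tanφ: φ̇ = rω(d cosθ + r)/(d² + r² + 2dr cosθ).
d² + r² + 2dr cosθ = |CA|² = 0.0381366 m²;  d cosθ + r = +0.15386 m.
|ω_lever| = |0.0793·21.15·+0.15386| / 0.0381366 = 6.7678 rad/s.

6.77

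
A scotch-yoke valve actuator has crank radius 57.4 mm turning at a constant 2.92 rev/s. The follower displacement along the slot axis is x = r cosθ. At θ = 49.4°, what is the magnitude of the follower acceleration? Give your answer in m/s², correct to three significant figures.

12.6

ω = 18.35 rad/s (from 2.92 rev/s).
x = r cosθ ⇒ ẍ = −rω² cosθ (ω constant).
|a| = rω²|cosθ| = 0.0574·(18.35)²·|cos 49.4°| = 12.574 m/s².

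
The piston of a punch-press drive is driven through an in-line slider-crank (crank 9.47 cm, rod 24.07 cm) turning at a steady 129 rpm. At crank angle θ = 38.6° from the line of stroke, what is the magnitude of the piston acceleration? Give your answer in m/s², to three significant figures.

ω = 2π·129/60 = 13.51 rad/s
x(θ) = r cosθ + √(L² − r² sin²θ); with ω constant, a = ω²·d²x/dθ².
d²x/dθ² = −r cosθ − r²(cos2θ)/√u − r⁴ sin²2θ/(4u^{3/2}),  u = L² − r² sin²θ = 0.0544459 m².
Substituting r = 0.0947 m, L = 0.2407 m, θ = 38.6°: d²x/dθ² = -0.08403 m.
a = ω²·d²x/dθ² = (13.51)²·(-0.08403) = -15.335 m/s²;  |a| = 15.335 m/s².

15.3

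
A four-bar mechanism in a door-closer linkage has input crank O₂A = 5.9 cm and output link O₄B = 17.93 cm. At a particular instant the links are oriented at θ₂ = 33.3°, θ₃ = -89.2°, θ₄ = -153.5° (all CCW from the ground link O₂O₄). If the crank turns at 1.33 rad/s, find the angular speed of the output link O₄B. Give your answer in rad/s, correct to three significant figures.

0.410

ω₂ = 1.33 rad/s
Differentiating the loop-closure r₂e^{iθ₂}+r₃e^{iθ₃}=r₁+r₄e^{iθ₄} gives r₂ω₂e^{iθ₂}+r₃ω₃e^{iθ₃}=r₄ω₄e^{iθ₄}.
Eliminating the other unknown: ω₄ = r₂ω₂ sin(θ₂−θ₃) / [r₄ sin(θ₄−θ₃)].
Numerator sine = +0.84339; denominator sine = -0.90108.
Result = 0.059·1.33·(+0.84339) / (0.1793·(-0.90108)) = -0.40963 rad/s; magnitude 0.40963 rad/s.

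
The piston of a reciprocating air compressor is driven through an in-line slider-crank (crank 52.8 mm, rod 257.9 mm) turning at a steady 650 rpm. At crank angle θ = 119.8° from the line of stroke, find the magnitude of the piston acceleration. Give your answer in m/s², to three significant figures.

147

ω = 2π·650/60 = 68.07 rad/s
x(θ) = r cosθ + √(L² − r² sin²θ); with ω constant, a = ω²·d²x/dθ².
d²x/dθ² = −r cosθ − r²(cos2θ)/√u − r⁴ sin²2θ/(4u^{3/2}),  u = L² − r² sin²θ = 0.0644131 m².
Substituting r = 0.0528 m, L = 0.2579 m, θ = 119.8°: d²x/dθ² = +0.03171 m.
a = ω²·d²x/dθ² = (68.07)²·(+0.03171) = +146.92 m/s²;  |a| = 146.92 m/s².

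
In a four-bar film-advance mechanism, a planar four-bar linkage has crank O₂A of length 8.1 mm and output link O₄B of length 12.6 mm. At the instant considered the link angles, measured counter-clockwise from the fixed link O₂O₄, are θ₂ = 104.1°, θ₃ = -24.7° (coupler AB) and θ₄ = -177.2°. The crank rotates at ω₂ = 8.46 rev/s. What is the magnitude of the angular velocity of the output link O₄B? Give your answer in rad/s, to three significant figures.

57.7

ω₂ = 53.16 rad/s (from 8.46 rev/s).
Differentiating the loop-closure r₂e^{iθ₂}+r₃e^{iθ₃}=r₁+r₄e^{iθ₄} gives r₂ω₂e^{iθ₂}+r₃ω₃e^{iθ₃}=r₄ω₄e^{iθ₄}.
Eliminating the other unknown: ω₄ = r₂ω₂ sin(θ₂−θ₃) / [r₄ sin(θ₄−θ₃)].
Numerator sine = +0.77934; denominator sine = -0.46175.
Result = 0.0081·53.16·(+0.77934) / (0.0126·(-0.46175)) = -57.675 rad/s; magnitude 57.675 rad/s.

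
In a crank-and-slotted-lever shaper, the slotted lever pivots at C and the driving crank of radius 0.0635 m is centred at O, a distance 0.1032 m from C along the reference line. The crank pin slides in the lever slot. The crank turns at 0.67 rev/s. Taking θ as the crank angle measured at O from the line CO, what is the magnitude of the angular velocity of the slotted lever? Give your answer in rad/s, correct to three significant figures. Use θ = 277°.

ω = 4.21 rad/s (from 0.67 rev/s).
Crank pin A relative to C: A = (d + r cosθ, r sinθ); lever angle φ = atan2(r sinθ, d + r cosθ).
Differentiating tanφ: φ̇ = rω(d cosθ + r)/(d² + r² + 2dr cosθ).
d² + r² + 2dr cosθ = |CA|² = 0.0162798 m²;  d cosθ + r = +0.076077 m.
|ω_lever| = |0.0635·4.21·+0.076077| / 0.0162798 = 1.2492 rad/s.

1.25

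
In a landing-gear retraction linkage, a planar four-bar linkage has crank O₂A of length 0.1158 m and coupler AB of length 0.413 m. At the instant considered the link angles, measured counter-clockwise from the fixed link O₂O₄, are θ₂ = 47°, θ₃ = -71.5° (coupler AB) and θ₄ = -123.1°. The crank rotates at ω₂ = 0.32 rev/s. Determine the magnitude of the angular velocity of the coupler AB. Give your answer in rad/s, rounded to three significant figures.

ω₂ = 2.011 rad/s (from 0.32 rev/s).
Differentiating the loop-closure r₂e^{iθ₂}+r₃e^{iθ₃}=r₁+r₄e^{iθ₄} gives r₂ω₂e^{iθ₂}+r₃ω₃e^{iθ₃}=r₄ω₄e^{iθ₄}.
Eliminating the other unknown: ω₃ = r₂ω₂ sin(θ₄−θ₂) / [r₃ sin(θ₃−θ₄)].
Numerator sine = -0.17193; denominator sine = +0.78369.
Result = 0.1158·2.011·(-0.17193) / (0.413·(+0.78369)) = -0.12368 rad/s; magnitude 0.12368 rad/s.

0.124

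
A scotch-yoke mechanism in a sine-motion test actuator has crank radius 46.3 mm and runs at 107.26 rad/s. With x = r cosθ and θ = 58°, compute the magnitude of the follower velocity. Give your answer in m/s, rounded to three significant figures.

ω = 107.3 rad/s
x = r cosθ ⇒ ẋ = −rω sinθ.
|v| = rω|sinθ| = 0.0463·107.3·|sin 58°| = 4.2115 m/s.

4.21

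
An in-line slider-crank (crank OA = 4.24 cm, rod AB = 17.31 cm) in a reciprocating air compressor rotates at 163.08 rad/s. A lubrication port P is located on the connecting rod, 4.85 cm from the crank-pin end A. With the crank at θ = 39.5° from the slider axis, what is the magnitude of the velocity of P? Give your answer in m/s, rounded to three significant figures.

ω = 163.1 rad/s.  Crank-pin speed |V_A| = rω = 6.9146 m/s, perpendicular to OA.
Rod angle: sinφ = −(r/L) sinθ ⇒ φ = -8.963°; ω_rod = −rω cosθ/√(L²−r²sin²θ) = -31.204 rad/s.
V_P = V_A + ω_rod × AP, with AP = 0.0485 m along the rod.
Components: V_Px = −rω sinθ − a·ω_rod·sinφ = -4.634 m/s;  V_Py = rω cosθ + a·ω_rod·cosφ = +3.8406 m/s.
|V_P| = √(V_Px² + V_Py²) = 6.0186 m/s.

6.02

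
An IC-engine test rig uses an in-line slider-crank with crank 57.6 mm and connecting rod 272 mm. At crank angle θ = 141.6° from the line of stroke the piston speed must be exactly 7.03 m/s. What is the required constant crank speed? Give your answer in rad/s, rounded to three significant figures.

For an in-line slider-crank, |v_piston| = rω|sinθ|·[1 + r cosθ/√(L² − r² sin²θ)].
With r = 0.0576 m, L = 0.272 m, θ = 141.6°: the bracketed kinematic factor |dx/dθ| = 0.029788 m.
ω = v/|dx/dθ| = 7.03/0.029788 = 236 rad/s.

236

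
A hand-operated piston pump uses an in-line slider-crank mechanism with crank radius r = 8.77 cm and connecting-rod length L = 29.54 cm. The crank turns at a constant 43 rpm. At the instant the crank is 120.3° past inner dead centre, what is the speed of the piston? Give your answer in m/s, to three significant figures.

ω = 2π·43/60 = 4.503 rad/s
For an in-line slider-crank, x = r cosθ + √(L² − r² sin²θ), so v = −rω sinθ·[1 + r cosθ/√(L² − r² sin²θ)].
With r = 0.0877 m, L = 0.2954 m, θ = 120.3°: √(L² − r² sin²θ) = 0.28553 m.
v = −0.0877·4.503·0.86340·[1 + 0.0877·-0.50453/0.28553] = -0.28813 m/s.
|v| = 0.28813 m/s.

0.288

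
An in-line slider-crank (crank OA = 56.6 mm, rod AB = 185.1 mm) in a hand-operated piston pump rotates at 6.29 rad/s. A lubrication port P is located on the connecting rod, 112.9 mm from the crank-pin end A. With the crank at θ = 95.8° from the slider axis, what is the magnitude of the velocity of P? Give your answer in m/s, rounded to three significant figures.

0.347

ω = 6.29 rad/s.  Crank-pin speed |V_A| = rω = 0.35601 m/s, perpendicular to OA.
Rod angle: sinφ = −(r/L) sinθ ⇒ φ = -17.711°; ω_rod = −rω cosθ/√(L²−r²sin²θ) = +0.20404 rad/s.
V_P = V_A + ω_rod × AP, with AP = 0.1129 m along the rod.
Components: V_Px = −rω sinθ − a·ω_rod·sinφ = -0.34718 m/s;  V_Py = rω cosθ + a·ω_rod·cosφ = -0.014033 m/s.
|V_P| = √(V_Px² + V_Py²) = 0.34747 m/s.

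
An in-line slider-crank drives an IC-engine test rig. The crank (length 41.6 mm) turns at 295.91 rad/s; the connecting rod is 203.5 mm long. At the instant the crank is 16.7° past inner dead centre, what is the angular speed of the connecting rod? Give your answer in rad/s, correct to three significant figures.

58.0

ω = 295.9 rad/s
The rod makes angle φ with the slider axis where L sinφ = r sinθ; differentiating, L cosφ·φ̇ = r ω cosθ.
L cosφ = √(L² − r² sin²θ) = 0.20315 m.
|ω_rod| = r ω |cosθ| / √(L² − r² sin²θ) = 0.0416·295.9·0.95782/0.20315 = 58.04 rad/s.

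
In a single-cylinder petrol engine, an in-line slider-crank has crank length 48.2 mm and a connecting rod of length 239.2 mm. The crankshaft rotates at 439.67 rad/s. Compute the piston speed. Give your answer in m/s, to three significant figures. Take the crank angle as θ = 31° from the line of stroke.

12.8

ω = 439.7 rad/s
For an in-line slider-crank, x = r cosθ + √(L² − r² sin²θ), so v = −rω sinθ·[1 + r cosθ/√(L² − r² sin²θ)].
With r = 0.0482 m, L = 0.2392 m, θ = 31°: √(L² − r² sin²θ) = 0.23791 m.
v = −0.0482·439.7·0.51504·[1 + 0.0482·0.85717/0.23791] = -12.81 m/s.
|v| = 12.81 m/s.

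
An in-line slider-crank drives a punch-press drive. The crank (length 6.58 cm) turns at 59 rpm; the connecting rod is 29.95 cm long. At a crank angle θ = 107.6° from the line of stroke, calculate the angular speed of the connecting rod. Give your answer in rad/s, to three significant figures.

0.420

ω = 6.178 rad/s (converted from 59 rpm).
The rod makes angle φ with the slider axis where L sinφ = r sinθ; differentiating, L cosφ·φ̇ = r ω cosθ.
L cosφ = √(L² − r² sin²θ) = 0.29286 m.
|ω_rod| = r ω |cosθ| / √(L² − r² sin²θ) = 0.0658·6.178·0.30237/0.29286 = 0.41975 rad/s.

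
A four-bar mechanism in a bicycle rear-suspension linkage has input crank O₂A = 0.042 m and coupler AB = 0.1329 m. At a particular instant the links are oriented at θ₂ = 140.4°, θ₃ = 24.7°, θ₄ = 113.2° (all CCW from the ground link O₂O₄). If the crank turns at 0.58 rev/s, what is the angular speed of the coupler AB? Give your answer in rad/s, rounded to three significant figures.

0.527

ω₂ = 3.644 rad/s (from 0.58 rev/s).
Differentiating the loop-closure r₂e^{iθ₂}+r₃e^{iθ₃}=r₁+r₄e^{iθ₄} gives r₂ω₂e^{iθ₂}+r₃ω₃e^{iθ₃}=r₄ω₄e^{iθ₄}.
Eliminating the other unknown: ω₃ = r₂ω₂ sin(θ₄−θ₂) / [r₃ sin(θ₃−θ₄)].
Numerator sine = -0.45710; denominator sine = -0.99966.
Result = 0.042·3.644·(-0.45710) / (0.1329·(-0.99966)) = +0.52661 rad/s; magnitude 0.52661 rad/s.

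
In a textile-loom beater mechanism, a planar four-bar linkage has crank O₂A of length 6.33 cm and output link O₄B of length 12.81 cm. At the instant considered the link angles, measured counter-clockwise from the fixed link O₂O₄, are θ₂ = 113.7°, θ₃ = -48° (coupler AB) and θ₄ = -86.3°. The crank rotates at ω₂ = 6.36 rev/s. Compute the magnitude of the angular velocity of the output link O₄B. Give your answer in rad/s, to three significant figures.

ω₂ = 39.96 rad/s (from 6.36 rev/s).
Differentiating the loop-closure r₂e^{iθ₂}+r₃e^{iθ₃}=r₁+r₄e^{iθ₄} gives r₂ω₂e^{iθ₂}+r₃ω₃e^{iθ₃}=r₄ω₄e^{iθ₄}.
Eliminating the other unknown: ω₄ = r₂ω₂ sin(θ₂−θ₃) / [r₄ sin(θ₄−θ₃)].
Numerator sine = +0.31399; denominator sine = -0.61978.
Result = 0.0633·39.96·(+0.31399) / (0.1281·(-0.61978)) = -10.004 rad/s; magnitude 10.004 rad/s.

10.0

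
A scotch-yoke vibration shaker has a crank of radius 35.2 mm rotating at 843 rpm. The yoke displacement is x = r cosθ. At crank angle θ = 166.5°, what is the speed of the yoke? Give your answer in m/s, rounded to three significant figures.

ω = 88.28 rad/s (from 843 rpm).
x = r cosθ ⇒ ẋ = −rω sinθ.
|v| = rω|sinθ| = 0.0352·88.28·|sin 166.5°| = 0.72541 m/s.

0.725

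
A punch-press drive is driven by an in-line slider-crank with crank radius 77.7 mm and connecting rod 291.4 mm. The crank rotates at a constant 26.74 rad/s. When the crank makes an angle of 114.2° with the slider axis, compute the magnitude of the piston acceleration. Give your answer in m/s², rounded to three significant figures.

ω = 26.74 rad/s
x(θ) = r cosθ + √(L² − r² sin²θ); with ω constant, a = ω²·d²x/dθ².
d²x/dθ² = −r cosθ − r²(cos2θ)/√u − r⁴ sin²2θ/(4u^{3/2}),  u = L² − r² sin²θ = 0.0798912 m².
Substituting r = 0.0777 m, L = 0.2914 m, θ = 114.2°: d²x/dθ² = +0.045807 m.
a = ω²·d²x/dθ² = (26.74)²·(+0.045807) = +32.753 m/s²;  |a| = 32.753 m/s².

32.8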